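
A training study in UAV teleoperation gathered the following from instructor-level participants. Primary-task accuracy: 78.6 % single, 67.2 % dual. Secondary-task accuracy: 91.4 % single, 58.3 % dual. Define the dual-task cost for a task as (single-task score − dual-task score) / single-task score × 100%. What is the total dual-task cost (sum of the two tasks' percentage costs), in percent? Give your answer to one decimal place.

Primary cost = (78.6 − 67.2) / 78.6 × 100% = 14.5038%.
Secondary cost = (91.4 − 58.3) / 91.4 × 100% = 36.2144%.
Total = 14.5038% + 36.2144% = 50.7182% ≈ 50.7%.

50.7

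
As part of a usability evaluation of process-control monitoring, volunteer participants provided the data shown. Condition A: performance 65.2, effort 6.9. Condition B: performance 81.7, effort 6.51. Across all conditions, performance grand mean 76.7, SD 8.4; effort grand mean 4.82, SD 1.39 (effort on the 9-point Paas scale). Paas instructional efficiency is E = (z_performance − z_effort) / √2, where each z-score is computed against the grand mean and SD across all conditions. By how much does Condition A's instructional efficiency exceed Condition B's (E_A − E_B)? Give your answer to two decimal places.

-1.59

Condition A: z_P = (65.2 − 76.7)/8.4 = -1.3690; z_E = (6.9 − 4.82)/1.39 = 1.4964; E_A = (-1.3690 − 1.4964)/√2 = -2.0261.
Condition B: z_P = (81.7 − 76.7)/8.4 = 0.5952; z_E = (6.51 − 4.82)/1.39 = 1.2158; E_B = (0.5952 − 1.2158)/√2 = -0.4388.
E_A − E_B = -2.0261 − (-0.4388) = -1.5873 ≈ -1.59.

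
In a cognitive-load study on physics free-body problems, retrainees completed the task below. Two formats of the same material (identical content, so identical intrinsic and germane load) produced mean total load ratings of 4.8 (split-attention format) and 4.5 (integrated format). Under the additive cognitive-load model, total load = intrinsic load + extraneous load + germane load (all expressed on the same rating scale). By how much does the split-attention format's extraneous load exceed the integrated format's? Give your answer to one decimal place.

Intrinsic and germane load are equal across formats, so the difference in total load equals the difference in extraneous load.
Extraneous-load difference = 4.8 − 4.5 = 0.3.

0.3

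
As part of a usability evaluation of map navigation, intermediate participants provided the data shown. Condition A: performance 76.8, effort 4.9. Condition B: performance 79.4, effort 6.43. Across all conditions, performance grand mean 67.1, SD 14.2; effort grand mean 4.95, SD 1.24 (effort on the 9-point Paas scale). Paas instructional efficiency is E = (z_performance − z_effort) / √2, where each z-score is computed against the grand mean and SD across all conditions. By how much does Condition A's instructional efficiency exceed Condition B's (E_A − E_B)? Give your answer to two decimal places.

Condition A: z_P = (76.8 − 67.1)/14.2 = 0.6831; z_E = (4.9 − 4.95)/1.24 = -0.0403; E_A = (0.6831 − (-0.0403))/√2 = 0.5115.
Condition B: z_P = (79.4 − 67.1)/14.2 = 0.8662; z_E = (6.43 − 4.95)/1.24 = 1.1935; E_B = (0.8662 − 1.1935)/√2 = -0.2314.
E_A − E_B = 0.5115 − (-0.2314) = 0.7429 ≈ 0.74.

0.74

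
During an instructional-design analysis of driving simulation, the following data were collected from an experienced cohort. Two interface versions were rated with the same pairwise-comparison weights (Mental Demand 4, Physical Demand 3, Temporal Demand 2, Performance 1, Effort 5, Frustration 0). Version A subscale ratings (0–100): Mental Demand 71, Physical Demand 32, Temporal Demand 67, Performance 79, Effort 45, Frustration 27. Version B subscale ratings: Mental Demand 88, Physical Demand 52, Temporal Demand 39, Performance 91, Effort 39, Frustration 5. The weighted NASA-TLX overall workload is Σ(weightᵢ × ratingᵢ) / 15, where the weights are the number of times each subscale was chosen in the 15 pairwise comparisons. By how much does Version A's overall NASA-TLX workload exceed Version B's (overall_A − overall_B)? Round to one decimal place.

Version A weighted sum = 4·71 + 3·32 + 2·67 + 1·79 + 5·45 + 0·27 = 284 + 96 + 134 + 79 + 225 + 0 = 818; overall_A = 818/15 = 54.5333.
Version B weighted sum = 4·88 + 3·52 + 2·39 + 1·91 + 5·39 + 0·5 = 352 + 156 + 78 + 91 + 195 + 0 = 872; overall_B = 872/15 = 58.1333.
Difference = 54.5333 − 58.1333 = -3.6000 ≈ -3.6.

-3.6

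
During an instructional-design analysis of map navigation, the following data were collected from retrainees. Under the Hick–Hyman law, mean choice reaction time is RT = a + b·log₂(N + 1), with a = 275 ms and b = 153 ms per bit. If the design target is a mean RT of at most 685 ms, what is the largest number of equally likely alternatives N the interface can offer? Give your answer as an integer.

5

Set 275 + 153·log₂(N + 1) ≤ 685.
log₂(N + 1) ≤ (685 − 275) / 153 = 2.6797.
N + 1 ≤ 2^2.6797 = 6.4072.
N ≤ 5.4072, so the largest integer N is 5.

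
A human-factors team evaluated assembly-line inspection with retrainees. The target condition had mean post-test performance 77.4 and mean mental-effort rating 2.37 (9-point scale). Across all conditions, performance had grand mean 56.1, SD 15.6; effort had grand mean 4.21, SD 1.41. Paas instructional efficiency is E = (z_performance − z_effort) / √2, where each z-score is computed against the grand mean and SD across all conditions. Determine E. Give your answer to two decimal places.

1.89

z_performance = (77.4 − 56.1) / 15.6 = 21.3000 / 15.6 = 1.3654.
z_effort = (2.37 − 4.21) / 1.41 = -1.8400 / 1.41 = -1.3050.
z_P − z_E = 1.3654 − (-1.3050) = 2.6704.
E = 2.6704 / √2 = 2.6704 / 1.41421 = 1.8883 ≈ 1.89.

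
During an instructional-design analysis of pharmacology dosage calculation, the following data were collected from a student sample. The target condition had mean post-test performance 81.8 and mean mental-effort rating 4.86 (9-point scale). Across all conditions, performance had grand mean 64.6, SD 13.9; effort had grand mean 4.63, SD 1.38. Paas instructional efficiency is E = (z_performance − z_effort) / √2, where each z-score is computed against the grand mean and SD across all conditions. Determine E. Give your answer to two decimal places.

z_performance = (81.8 − 64.6) / 13.9 = 17.2000 / 13.9 = 1.2374.
z_effort = (4.86 − 4.63) / 1.38 = 0.2300 / 1.38 = 0.1667.
z_P − z_E = 1.2374 − 0.1667 = 1.0707.
E = 1.0707 / √2 = 1.0707 / 1.41421 = 0.7571 ≈ 0.76.

0.76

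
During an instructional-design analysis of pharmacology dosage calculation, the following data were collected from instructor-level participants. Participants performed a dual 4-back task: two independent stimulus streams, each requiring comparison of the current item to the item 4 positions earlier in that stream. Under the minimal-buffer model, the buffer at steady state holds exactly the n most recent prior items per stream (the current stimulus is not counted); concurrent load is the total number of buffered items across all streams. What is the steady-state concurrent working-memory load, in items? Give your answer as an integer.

8

Each stream's buffer holds its 4 most recent prior items.
Two independent streams: 2 × 4 = 8 buffered items at steady state.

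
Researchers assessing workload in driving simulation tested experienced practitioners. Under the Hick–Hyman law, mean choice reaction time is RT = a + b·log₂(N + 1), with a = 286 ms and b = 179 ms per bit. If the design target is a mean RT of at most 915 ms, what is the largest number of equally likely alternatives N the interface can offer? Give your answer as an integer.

Set 286 + 179·log₂(N + 1) ≤ 915.
log₂(N + 1) ≤ (915 − 286) / 179 = 3.5140.
N + 1 ≤ 2^3.5140 = 11.4240.
N ≤ 10.4240, so the largest integer N is 10.

10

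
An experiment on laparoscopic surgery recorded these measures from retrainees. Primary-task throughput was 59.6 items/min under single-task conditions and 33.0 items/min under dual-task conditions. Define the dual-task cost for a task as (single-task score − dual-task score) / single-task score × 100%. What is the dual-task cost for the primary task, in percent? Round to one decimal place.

44.6

Cost = (59.6 − 33.0) / 59.6 × 100%
     = 26.6000 / 59.6 × 100% = 44.6309%.
≈ 44.6%.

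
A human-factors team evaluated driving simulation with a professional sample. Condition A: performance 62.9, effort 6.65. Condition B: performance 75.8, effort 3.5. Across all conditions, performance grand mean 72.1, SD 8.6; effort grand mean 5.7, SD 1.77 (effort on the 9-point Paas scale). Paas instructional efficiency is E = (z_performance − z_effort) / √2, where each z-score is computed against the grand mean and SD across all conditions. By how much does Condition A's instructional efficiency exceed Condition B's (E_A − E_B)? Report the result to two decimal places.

Condition A: z_P = (62.9 − 72.1)/8.6 = -1.0698; z_E = (6.65 − 5.7)/1.77 = 0.5367; E_A = (-1.0698 − 0.5367)/√2 = -1.1360.
Condition B: z_P = (75.8 − 72.1)/8.6 = 0.4302; z_E = (3.5 − 5.7)/1.77 = -1.2429; E_B = (0.4302 − (-1.2429))/√2 = 1.1831.
E_A − E_B = -1.1360 − 1.1831 = -2.3191 ≈ -2.32.

-2.32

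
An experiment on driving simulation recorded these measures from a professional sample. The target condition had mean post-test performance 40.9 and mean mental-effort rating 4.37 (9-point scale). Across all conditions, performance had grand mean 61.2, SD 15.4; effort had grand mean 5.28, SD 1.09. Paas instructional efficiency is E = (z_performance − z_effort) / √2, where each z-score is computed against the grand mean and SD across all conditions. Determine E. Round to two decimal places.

-0.34

z_performance = (40.9 − 61.2) / 15.4 = -20.3000 / 15.4 = -1.3182.
z_effort = (4.37 − 5.28) / 1.09 = -0.9100 / 1.09 = -0.8349.
z_P − z_E = -1.3182 − (-0.8349) = -0.4833.
E = -0.4833 / √2 = -0.4833 / 1.41421 = -0.3417 ≈ -0.34.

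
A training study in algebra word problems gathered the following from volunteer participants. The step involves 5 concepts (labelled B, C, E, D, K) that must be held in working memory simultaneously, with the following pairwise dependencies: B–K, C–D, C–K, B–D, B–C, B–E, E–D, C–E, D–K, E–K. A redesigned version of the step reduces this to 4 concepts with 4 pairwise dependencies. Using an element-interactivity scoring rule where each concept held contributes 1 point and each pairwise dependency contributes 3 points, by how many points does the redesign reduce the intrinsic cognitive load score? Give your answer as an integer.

Original: 5 × 1 + 10 × 3 = 5 + 30 = 35.
Redesigned: 4 × 1 + 4 × 3 = 4 + 12 = 16.
Reduction = 35 − 16 = 19.

19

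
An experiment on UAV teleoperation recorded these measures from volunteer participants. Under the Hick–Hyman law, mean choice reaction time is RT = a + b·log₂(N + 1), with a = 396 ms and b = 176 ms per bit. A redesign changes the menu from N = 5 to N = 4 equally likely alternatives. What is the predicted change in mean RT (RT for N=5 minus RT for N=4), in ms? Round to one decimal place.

46.3

RT(5) = 396 + 176·log₂(6) = 396 + 176·2.5850 = 850.9600 ms.
RT(4) = 396 + 176·log₂(5) = 396 + 176·2.3219 = 804.6544 ms.
Difference = 850.9600 − 804.6544 = 46.3056 ≈ 46.3 ms.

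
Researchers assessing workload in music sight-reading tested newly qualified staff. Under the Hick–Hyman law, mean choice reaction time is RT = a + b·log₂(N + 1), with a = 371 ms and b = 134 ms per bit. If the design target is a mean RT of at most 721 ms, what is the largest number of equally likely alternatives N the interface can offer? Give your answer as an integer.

Set 371 + 134·log₂(N + 1) ≤ 721.
log₂(N + 1) ≤ (721 − 371) / 134 = 2.6119.
N + 1 ≤ 2^2.6119 = 6.1131.
N ≤ 5.1131, so the largest integer N is 5.

5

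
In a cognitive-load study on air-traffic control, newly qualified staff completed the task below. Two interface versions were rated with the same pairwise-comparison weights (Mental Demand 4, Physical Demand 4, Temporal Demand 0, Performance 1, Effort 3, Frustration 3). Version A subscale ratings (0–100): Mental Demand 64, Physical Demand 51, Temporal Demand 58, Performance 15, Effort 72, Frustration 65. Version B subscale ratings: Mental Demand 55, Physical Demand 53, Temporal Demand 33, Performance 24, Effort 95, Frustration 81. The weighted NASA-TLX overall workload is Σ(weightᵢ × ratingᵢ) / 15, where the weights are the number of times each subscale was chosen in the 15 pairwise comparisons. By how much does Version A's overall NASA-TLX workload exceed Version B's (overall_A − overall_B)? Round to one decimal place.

Version A weighted sum = 4·64 + 4·51 + 0·58 + 1·15 + 3·72 + 3·65 = 256 + 204 + 0 + 15 + 216 + 195 = 886; overall_A = 886/15 = 59.0667.
Version B weighted sum = 4·55 + 4·53 + 0·33 + 1·24 + 3·95 + 3·81 = 220 + 212 + 0 + 24 + 285 + 243 = 984; overall_B = 984/15 = 65.6000.
Difference = 59.0667 − 65.6000 = -6.5333 ≈ -6.5.

-6.5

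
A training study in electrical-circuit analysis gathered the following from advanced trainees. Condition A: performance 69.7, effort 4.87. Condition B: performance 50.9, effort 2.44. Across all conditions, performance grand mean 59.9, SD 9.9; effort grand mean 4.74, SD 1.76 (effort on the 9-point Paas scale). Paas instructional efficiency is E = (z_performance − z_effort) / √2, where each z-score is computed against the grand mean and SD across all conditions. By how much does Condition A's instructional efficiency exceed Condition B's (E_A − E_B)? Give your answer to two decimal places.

0.37

Condition A: z_P = (69.7 − 59.9)/9.9 = 0.9899; z_E = (4.87 − 4.74)/1.76 = 0.0739; E_A = (0.9899 − 0.0739)/√2 = 0.6477.
Condition B: z_P = (50.9 − 59.9)/9.9 = -0.9091; z_E = (2.44 − 4.74)/1.76 = -1.3068; E_B = (-0.9091 − (-1.3068))/√2 = 0.2812.
E_A − E_B = 0.6477 − 0.2812 = 0.3665 ≈ 0.37.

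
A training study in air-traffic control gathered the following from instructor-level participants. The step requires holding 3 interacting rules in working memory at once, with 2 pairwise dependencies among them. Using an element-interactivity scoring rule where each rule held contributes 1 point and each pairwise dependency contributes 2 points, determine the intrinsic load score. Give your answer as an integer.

Element contribution: 3 × 1 = 3.
Interaction contribution: 2 × 2 = 4.
Intrinsic load = 3 + 4 = 7.

7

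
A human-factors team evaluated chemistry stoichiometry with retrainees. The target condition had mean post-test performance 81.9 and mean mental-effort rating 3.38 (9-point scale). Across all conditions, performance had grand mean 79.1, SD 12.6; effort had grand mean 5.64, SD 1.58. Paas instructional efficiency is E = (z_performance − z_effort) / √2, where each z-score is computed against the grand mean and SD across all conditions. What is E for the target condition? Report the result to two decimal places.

1.17

z_performance = (81.9 − 79.1) / 12.6 = 2.8000 / 12.6 = 0.2222.
z_effort = (3.38 − 5.64) / 1.58 = -2.2600 / 1.58 = -1.4304.
z_P − z_E = 0.2222 − (-1.4304) = 1.6526.
E = 1.6526 / √2 = 1.6526 / 1.41421 = 1.1686 ≈ 1.17.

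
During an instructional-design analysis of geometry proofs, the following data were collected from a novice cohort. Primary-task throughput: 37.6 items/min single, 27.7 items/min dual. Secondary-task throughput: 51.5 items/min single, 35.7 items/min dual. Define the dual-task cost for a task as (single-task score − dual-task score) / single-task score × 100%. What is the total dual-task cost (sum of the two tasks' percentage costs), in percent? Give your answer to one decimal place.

Primary cost = (37.6 − 27.7) / 37.6 × 100% = 26.3298%.
Secondary cost = (51.5 − 35.7) / 51.5 × 100% = 30.6796%.
Total = 26.3298% + 30.6796% = 57.0094% ≈ 57.0%.

57.0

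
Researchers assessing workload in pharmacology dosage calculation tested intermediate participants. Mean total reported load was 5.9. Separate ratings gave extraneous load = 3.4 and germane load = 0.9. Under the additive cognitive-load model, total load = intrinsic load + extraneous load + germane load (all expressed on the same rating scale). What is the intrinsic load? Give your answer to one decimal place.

intrinsic load = total − extraneous − germane
             = 5.9 − 3.4 − 0.9 = 1.6.

1.6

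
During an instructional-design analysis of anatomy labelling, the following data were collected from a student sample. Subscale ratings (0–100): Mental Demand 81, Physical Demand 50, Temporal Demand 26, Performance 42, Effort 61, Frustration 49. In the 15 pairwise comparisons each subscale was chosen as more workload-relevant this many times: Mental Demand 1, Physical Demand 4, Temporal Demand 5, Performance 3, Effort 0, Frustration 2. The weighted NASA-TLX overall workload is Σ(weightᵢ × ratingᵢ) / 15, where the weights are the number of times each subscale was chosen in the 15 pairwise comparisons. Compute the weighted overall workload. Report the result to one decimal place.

42.3

The tallies are the weights (they sum to 15).
Weighted sum = 1·81 + 4·50 + 5·26 + 3·42 + 0·61 + 2·49
            = 81 + 200 + 130 + 126 + 0 + 98 = 635.
Overall workload = 635 / 15 = 42.3333 ≈ 42.3.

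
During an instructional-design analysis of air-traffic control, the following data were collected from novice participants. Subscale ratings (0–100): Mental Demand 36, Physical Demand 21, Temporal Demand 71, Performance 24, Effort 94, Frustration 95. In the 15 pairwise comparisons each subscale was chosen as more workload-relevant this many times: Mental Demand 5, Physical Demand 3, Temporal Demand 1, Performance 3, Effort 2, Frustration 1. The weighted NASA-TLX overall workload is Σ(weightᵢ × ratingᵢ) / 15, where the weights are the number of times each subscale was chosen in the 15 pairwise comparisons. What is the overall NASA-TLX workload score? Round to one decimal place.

The tallies are the weights (they sum to 15).
Weighted sum = 5·36 + 3·21 + 1·71 + 3·24 + 2·94 + 1·95
            = 180 + 63 + 71 + 72 + 188 + 95 = 669.
Overall workload = 669 / 15 = 44.6000 ≈ 44.6.

44.6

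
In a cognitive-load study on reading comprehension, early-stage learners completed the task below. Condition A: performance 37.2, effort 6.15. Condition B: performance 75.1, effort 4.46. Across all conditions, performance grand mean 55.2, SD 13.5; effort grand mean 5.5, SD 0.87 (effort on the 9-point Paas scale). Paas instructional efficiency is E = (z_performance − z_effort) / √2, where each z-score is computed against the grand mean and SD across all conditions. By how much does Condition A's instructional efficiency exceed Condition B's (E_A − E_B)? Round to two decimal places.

Condition A: z_P = (37.2 − 55.2)/13.5 = -1.3333; z_E = (6.15 − 5.5)/0.87 = 0.7471; E_A = (-1.3333 − 0.7471)/√2 = -1.4711.
Condition B: z_P = (75.1 − 55.2)/13.5 = 1.4741; z_E = (4.46 − 5.5)/0.87 = -1.1954; E_B = (1.4741 − (-1.1954))/√2 = 1.8876.
E_A − E_B = -1.4711 − 1.8876 = -3.3587 ≈ -3.36.

-3.36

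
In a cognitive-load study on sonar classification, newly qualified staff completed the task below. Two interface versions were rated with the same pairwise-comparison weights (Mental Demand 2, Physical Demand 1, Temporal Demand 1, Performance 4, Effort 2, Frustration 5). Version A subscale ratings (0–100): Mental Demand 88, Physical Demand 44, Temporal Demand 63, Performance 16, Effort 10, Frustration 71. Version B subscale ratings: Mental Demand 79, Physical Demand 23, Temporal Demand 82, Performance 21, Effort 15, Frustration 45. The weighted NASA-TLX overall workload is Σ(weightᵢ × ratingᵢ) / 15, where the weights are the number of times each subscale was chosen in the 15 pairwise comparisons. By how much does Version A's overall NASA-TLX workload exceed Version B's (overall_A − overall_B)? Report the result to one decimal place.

Version A weighted sum = 2·88 + 1·44 + 1·63 + 4·16 + 2·10 + 5·71 = 176 + 44 + 63 + 64 + 20 + 355 = 722; overall_A = 722/15 = 48.1333.
Version B weighted sum = 2·79 + 1·23 + 1·82 + 4·21 + 2·15 + 5·45 = 158 + 23 + 82 + 84 + 30 + 225 = 602; overall_B = 602/15 = 40.1333.
Difference = 48.1333 − 40.1333 = 8.0000 ≈ 8.0.

8.0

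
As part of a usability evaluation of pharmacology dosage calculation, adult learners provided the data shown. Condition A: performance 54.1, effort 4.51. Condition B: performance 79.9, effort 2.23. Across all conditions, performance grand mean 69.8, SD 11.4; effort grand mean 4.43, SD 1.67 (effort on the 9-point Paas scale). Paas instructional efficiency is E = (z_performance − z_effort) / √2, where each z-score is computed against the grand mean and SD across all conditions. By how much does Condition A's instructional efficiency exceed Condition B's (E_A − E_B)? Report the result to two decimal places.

-2.57

Condition A: z_P = (54.1 − 69.8)/11.4 = -1.3772; z_E = (4.51 − 4.43)/1.67 = 0.0479; E_A = (-1.3772 − 0.0479)/√2 = -1.0077.
Condition B: z_P = (79.9 − 69.8)/11.4 = 0.8860; z_E = (2.23 − 4.43)/1.67 = -1.3174; E_B = (0.8860 − (-1.3174))/√2 = 1.5580.
E_A − E_B = -1.0077 − 1.5580 = -2.5657 ≈ -2.57.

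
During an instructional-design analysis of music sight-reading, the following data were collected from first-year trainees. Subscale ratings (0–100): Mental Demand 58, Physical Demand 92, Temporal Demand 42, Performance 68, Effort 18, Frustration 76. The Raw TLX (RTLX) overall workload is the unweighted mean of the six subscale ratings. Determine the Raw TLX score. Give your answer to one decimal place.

59.0

Sum of ratings = 58 + 92 + 42 + 68 + 18 + 76 = 354.
RTLX = 354 / 6 = 59.0000 ≈ 59.0.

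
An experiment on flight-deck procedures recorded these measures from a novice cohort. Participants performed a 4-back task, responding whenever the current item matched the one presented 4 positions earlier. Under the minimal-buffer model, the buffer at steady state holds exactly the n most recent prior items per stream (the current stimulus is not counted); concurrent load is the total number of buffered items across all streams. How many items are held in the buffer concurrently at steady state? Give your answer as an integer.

The buffer holds the 4 most recent prior items.
Steady-state concurrent load = 4 items.

4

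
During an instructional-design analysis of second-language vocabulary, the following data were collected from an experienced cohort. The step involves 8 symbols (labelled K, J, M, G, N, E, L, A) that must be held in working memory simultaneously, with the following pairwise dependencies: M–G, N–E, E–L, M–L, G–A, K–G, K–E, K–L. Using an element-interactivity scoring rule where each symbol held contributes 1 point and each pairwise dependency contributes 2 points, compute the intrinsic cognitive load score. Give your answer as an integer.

Count of symbols held simultaneously: 8.
Count of pairwise dependencies listed: 8.
Element contribution: 8 × 1 = 8.
Interaction contribution: 8 × 2 = 16.
Intrinsic load = 8 + 16 = 24.

24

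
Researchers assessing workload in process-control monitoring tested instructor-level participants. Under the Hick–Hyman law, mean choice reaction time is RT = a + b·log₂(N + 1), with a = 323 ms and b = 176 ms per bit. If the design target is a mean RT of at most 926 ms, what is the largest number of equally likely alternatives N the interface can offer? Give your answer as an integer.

Set 323 + 176·log₂(N + 1) ≤ 926.
log₂(N + 1) ≤ (926 − 323) / 176 = 3.4261.
N + 1 ≤ 2^3.4261 = 10.7488.
N ≤ 9.7488, so the largest integer N is 9.

9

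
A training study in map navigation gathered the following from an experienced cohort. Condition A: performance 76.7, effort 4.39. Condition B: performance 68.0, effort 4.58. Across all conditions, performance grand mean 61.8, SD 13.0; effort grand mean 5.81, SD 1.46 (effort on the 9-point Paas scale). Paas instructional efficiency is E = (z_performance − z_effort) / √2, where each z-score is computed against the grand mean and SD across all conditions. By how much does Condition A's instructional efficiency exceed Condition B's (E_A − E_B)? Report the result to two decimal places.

0.57

Condition A: z_P = (76.7 − 61.8)/13.0 = 1.1462; z_E = (4.39 − 5.81)/1.46 = -0.9726; E_A = (1.1462 − (-0.9726))/√2 = 1.4982.
Condition B: z_P = (68.0 − 61.8)/13.0 = 0.4769; z_E = (4.58 − 5.81)/1.46 = -0.8425; E_B = (0.4769 − (-0.8425))/√2 = 0.9330.
E_A − E_B = 1.4982 − 0.9330 = 0.5652 ≈ 0.57.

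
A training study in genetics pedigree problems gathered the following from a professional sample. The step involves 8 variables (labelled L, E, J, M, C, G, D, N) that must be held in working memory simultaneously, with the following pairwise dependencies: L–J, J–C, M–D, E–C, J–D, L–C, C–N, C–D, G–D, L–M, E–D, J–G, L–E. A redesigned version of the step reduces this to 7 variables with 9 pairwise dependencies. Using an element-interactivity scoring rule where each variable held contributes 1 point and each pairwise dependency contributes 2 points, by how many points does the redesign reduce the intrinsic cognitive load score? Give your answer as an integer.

Original: 8 × 1 + 13 × 2 = 8 + 26 = 34.
Redesigned: 7 × 1 + 9 × 2 = 7 + 18 = 25.
Reduction = 34 − 25 = 9.

9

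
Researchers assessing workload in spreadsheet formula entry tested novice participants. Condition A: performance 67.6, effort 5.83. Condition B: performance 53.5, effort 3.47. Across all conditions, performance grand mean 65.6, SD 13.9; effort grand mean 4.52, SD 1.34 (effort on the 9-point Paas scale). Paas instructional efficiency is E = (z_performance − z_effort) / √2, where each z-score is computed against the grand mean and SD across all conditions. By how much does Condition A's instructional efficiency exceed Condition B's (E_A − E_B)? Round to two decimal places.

-0.53

Condition A: z_P = (67.6 − 65.6)/13.9 = 0.1439; z_E = (5.83 − 4.52)/1.34 = 0.9776; E_A = (0.1439 − 0.9776)/√2 = -0.5895.
Condition B: z_P = (53.5 − 65.6)/13.9 = -0.8705; z_E = (3.47 − 4.52)/1.34 = -0.7836; E_B = (-0.8705 − (-0.7836))/√2 = -0.0614.
E_A − E_B = -0.5895 − (-0.0614) = -0.5281 ≈ -0.53.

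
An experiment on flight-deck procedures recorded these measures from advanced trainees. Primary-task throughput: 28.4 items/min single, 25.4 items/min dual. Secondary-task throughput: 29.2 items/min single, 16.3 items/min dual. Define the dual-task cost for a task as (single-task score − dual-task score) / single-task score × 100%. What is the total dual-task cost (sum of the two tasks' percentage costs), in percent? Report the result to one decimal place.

Primary cost = (28.4 − 25.4) / 28.4 × 100% = 10.5634%.
Secondary cost = (29.2 − 16.3) / 29.2 × 100% = 44.1781%.
Total = 10.5634% + 44.1781% = 54.7415% ≈ 54.7%.

54.7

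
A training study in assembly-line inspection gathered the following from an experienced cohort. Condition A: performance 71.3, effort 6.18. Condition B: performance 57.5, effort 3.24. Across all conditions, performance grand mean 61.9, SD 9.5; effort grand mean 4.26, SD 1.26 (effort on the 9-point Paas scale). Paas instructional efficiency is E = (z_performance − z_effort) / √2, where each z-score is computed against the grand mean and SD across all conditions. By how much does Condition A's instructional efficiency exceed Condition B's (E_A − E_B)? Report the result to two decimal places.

-0.62

Condition A: z_P = (71.3 − 61.9)/9.5 = 0.9895; z_E = (6.18 − 4.26)/1.26 = 1.5238; E_A = (0.9895 − 1.5238)/√2 = -0.3778.
Condition B: z_P = (57.5 − 61.9)/9.5 = -0.4632; z_E = (3.24 − 4.26)/1.26 = -0.8095; E_B = (-0.4632 − (-0.8095))/√2 = 0.2449.
E_A − E_B = -0.3778 − 0.2449 = -0.6227 ≈ -0.62.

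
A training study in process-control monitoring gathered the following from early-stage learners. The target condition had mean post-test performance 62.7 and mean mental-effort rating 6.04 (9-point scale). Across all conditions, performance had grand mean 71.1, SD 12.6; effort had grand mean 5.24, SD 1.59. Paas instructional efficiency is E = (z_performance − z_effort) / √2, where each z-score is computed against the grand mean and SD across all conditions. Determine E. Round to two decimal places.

z_performance = (62.7 − 71.1) / 12.6 = -8.4000 / 12.6 = -0.6667.
z_effort = (6.04 − 5.24) / 1.59 = 0.8000 / 1.59 = 0.5031.
z_P − z_E = -0.6667 − 0.5031 = -1.1698.
E = -1.1698 / √2 = -1.1698 / 1.41421 = -0.8272 ≈ -0.83.

-0.83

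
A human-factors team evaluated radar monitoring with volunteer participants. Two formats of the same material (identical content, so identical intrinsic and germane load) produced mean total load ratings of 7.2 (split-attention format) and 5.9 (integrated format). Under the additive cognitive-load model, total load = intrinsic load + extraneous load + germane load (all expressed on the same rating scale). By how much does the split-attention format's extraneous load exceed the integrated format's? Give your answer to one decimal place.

1.3

Intrinsic and germane load are equal across formats, so the difference in total load equals the difference in extraneous load.
Extraneous-load difference = 7.2 − 5.9 = 1.3.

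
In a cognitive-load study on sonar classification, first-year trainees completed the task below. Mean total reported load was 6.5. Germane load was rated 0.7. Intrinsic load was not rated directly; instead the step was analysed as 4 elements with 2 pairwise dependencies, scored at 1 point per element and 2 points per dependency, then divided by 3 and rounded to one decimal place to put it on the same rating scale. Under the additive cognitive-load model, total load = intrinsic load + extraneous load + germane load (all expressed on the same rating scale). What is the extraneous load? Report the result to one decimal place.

Intrinsic (element-interactivity): (4 × 1 + 2 × 2) / 3 = 8 / 3 = 2.6667 → 2.7.
extraneous load = total − intrinsic − germane
             = 6.5 − 2.7 − 0.7 = 3.1.

3.1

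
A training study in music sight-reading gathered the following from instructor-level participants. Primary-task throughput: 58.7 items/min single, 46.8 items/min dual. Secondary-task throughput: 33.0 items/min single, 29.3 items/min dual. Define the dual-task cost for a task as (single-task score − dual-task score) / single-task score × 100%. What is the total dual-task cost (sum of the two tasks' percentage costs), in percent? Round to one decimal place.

31.5

Primary cost = (58.7 − 46.8) / 58.7 × 100% = 20.2726%.
Secondary cost = (33.0 − 29.3) / 33.0 × 100% = 11.2121%.
Total = 20.2726% + 11.2121% = 31.4847% ≈ 31.5%.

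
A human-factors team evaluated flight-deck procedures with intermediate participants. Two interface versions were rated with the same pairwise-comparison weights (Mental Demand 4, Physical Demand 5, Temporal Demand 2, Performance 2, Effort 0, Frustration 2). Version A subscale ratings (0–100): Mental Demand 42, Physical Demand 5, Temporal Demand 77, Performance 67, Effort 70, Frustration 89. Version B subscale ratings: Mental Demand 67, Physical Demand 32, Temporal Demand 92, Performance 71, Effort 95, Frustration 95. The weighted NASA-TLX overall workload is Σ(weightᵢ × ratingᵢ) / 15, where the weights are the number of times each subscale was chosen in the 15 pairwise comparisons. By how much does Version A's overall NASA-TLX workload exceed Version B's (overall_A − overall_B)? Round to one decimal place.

-19.0

Version A weighted sum = 4·42 + 5·5 + 2·77 + 2·67 + 0·70 + 2·89 = 168 + 25 + 154 + 134 + 0 + 178 = 659; overall_A = 659/15 = 43.9333.
Version B weighted sum = 4·67 + 5·32 + 2·92 + 2·71 + 0·95 + 2·95 = 268 + 160 + 184 + 142 + 0 + 190 = 944; overall_B = 944/15 = 62.9333.
Difference = 43.9333 − 62.9333 = -19.0000 ≈ -19.0.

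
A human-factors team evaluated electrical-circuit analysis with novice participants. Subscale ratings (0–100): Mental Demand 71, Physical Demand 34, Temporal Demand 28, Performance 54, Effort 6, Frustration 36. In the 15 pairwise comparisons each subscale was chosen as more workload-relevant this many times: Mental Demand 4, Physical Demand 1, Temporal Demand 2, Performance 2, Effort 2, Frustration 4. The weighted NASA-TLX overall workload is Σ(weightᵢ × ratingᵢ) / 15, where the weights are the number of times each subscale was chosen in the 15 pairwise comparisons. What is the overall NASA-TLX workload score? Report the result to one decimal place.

42.5

The tallies are the weights (they sum to 15).
Weighted sum = 4·71 + 1·34 + 2·28 + 2·54 + 2·6 + 4·36
            = 284 + 34 + 56 + 108 + 12 + 144 = 638.
Overall workload = 638 / 15 = 42.5333 ≈ 42.5.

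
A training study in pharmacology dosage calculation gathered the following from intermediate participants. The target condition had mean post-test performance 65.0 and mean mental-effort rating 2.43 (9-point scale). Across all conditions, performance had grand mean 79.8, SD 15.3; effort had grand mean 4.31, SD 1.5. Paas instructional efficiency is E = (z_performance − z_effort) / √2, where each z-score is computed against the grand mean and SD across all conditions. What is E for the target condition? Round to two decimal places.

0.20

z_performance = (65.0 − 79.8) / 15.3 = -14.8000 / 15.3 = -0.9673.
z_effort = (2.43 − 4.31) / 1.5 = -1.8800 / 1.5 = -1.2533.
z_P − z_E = -0.9673 − (-1.2533) = 0.2860.
E = 0.2860 / √2 = 0.2860 / 1.41421 = 0.2022 ≈ 0.20.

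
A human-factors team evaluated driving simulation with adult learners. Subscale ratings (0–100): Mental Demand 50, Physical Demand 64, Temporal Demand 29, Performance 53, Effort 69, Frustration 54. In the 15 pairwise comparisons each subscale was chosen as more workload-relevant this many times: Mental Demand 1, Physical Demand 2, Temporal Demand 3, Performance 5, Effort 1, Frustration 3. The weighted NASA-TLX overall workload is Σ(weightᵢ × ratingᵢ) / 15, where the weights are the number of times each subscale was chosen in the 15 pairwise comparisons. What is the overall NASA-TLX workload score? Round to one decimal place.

50.7

The tallies are the weights (they sum to 15).
Weighted sum = 1·50 + 2·64 + 3·29 + 5·53 + 1·69 + 3·54
            = 50 + 128 + 87 + 265 + 69 + 162 = 761.
Overall workload = 761 / 15 = 50.7333 ≈ 50.7.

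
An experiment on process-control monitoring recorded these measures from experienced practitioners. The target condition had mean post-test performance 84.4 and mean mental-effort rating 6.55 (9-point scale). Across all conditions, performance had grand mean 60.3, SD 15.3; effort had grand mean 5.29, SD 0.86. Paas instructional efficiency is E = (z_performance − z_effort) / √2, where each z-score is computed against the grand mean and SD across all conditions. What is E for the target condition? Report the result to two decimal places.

0.08

z_performance = (84.4 − 60.3) / 15.3 = 24.1000 / 15.3 = 1.5752.
z_effort = (6.55 − 5.29) / 0.86 = 1.2600 / 0.86 = 1.4651.
z_P − z_E = 1.5752 − 1.4651 = 0.1101.
E = 0.1101 / √2 = 0.1101 / 1.41421 = 0.0779 ≈ 0.08.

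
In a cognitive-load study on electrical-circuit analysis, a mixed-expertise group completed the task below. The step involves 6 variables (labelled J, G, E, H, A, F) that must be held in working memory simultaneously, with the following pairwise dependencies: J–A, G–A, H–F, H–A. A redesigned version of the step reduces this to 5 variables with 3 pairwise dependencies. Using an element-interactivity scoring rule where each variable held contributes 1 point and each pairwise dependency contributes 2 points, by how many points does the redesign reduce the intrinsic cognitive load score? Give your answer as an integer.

3

Original: 6 × 1 + 4 × 2 = 6 + 8 = 14.
Redesigned: 5 × 1 + 3 × 2 = 5 + 6 = 11.
Reduction = 14 − 11 = 3.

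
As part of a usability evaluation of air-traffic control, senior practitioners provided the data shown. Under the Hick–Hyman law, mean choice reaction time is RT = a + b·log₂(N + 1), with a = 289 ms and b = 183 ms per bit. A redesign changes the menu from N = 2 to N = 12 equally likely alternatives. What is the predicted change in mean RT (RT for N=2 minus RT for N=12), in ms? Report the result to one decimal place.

-387.1

RT(2) = 289 + 183·log₂(3) = 289 + 183·1.5850 = 579.0550 ms.
RT(12) = 289 + 183·log₂(13) = 289 + 183·3.7004 = 966.1732 ms.
Difference = 579.0550 − 966.1732 = -387.1182 ≈ -387.1 ms.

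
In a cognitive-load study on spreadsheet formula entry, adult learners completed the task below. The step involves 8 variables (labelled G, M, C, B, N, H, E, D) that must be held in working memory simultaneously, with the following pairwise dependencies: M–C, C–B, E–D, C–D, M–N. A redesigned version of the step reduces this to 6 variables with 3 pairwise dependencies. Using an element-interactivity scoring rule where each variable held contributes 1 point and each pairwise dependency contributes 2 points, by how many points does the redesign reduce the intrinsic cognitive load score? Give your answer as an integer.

6

Original: 8 × 1 + 5 × 2 = 8 + 10 = 18.
Redesigned: 6 × 1 + 3 × 2 = 6 + 6 = 12.
Reduction = 18 − 12 = 6.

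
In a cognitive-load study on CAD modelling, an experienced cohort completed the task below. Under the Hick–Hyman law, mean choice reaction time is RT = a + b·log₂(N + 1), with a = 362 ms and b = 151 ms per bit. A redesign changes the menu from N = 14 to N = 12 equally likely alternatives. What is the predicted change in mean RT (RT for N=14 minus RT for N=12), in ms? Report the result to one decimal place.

31.2

RT(14) = 362 + 151·log₂(15) = 362 + 151·3.9069 = 951.9419 ms.
RT(12) = 362 + 151·log₂(13) = 362 + 151·3.7004 = 920.7604 ms.
Difference = 951.9419 − 920.7604 = 31.1815 ≈ 31.2 ms.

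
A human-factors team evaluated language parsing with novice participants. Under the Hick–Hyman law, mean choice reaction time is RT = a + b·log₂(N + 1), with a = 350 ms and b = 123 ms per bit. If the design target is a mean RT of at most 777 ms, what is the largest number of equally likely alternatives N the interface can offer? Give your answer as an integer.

10

Set 350 + 123·log₂(N + 1) ≤ 777.
log₂(N + 1) ≤ (777 − 350) / 123 = 3.4715.
N + 1 ≤ 2^3.4715 = 11.0924.
N ≤ 10.0924, so the largest integer N is 10.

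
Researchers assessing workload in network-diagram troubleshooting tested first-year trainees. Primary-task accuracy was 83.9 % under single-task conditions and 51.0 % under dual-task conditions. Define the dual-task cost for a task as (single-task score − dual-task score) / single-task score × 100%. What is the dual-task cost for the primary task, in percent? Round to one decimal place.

39.2

Cost = (83.9 − 51.0) / 83.9 × 100%
     = 32.9000 / 83.9 × 100% = 39.2133%.
≈ 39.2%.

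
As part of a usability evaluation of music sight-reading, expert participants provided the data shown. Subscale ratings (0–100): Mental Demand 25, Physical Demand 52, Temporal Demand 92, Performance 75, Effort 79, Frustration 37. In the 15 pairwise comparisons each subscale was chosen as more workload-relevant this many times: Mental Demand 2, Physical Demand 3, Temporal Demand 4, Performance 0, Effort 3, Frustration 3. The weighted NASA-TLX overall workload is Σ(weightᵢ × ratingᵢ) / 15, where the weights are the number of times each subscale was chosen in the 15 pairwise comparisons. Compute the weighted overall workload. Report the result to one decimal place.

The tallies are the weights (they sum to 15).
Weighted sum = 2·25 + 3·52 + 4·92 + 0·75 + 3·79 + 3·37
            = 50 + 156 + 368 + 0 + 237 + 111 = 922.
Overall workload = 922 / 15 = 61.4667 ≈ 61.5.

61.5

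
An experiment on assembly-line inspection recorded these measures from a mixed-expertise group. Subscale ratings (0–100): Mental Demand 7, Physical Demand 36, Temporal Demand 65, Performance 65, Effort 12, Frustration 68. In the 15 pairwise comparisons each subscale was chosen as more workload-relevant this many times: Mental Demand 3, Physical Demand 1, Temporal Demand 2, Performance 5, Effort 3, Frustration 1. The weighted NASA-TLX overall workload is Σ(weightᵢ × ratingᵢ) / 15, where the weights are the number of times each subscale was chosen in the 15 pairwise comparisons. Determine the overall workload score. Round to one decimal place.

41.1

The tallies are the weights (they sum to 15).
Weighted sum = 3·7 + 1·36 + 2·65 + 5·65 + 3·12 + 1·68
            = 21 + 36 + 130 + 325 + 36 + 68 = 616.
Overall workload = 616 / 15 = 41.0667 ≈ 41.1.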